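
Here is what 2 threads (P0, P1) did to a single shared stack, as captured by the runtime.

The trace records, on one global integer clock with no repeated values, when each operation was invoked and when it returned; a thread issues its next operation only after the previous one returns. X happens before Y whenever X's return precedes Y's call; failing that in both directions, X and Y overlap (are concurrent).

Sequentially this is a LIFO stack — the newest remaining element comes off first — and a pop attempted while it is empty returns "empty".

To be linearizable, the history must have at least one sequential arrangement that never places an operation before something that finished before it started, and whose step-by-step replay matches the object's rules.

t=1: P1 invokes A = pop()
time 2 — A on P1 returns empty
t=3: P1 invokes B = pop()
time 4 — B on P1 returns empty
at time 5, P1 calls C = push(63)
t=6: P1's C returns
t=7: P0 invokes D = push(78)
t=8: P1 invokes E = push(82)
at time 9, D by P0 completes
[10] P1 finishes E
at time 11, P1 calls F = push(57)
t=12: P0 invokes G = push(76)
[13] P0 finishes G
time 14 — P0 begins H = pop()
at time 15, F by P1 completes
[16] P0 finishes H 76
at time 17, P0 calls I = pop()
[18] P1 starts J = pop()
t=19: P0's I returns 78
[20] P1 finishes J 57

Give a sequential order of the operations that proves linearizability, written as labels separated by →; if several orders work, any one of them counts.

A → B → C → E → D → F → G → H → J → I

step 1: A pop() → empty — stack <>
step 2: B pop() → empty — stack <>
step 3: C push(63) — stack <63>
step 4: E push(82) — stack <63,82>
step 5: D push(78) — stack <63,82,78>
step 6: F push(57) — stack <63,82,78,57>
step 7: G push(76) — stack <63,82,78,57,76>
step 8: H pop() → 76 — stack <63,82,78,57>
step 9: J pop() → 57 — stack <63,82,78>
step 10: I pop() → 78 — stack <63,82>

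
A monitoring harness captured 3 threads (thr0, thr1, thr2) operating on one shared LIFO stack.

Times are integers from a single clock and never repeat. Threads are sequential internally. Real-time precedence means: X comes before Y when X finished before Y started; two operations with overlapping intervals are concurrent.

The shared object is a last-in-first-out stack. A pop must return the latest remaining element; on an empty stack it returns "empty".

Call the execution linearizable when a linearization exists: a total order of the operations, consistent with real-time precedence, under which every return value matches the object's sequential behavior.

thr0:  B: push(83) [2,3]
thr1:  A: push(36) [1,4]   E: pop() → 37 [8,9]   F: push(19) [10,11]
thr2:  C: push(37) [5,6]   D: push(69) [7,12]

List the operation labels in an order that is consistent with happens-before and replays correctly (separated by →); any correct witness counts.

step 1: A push(36) — stack <36>
step 2: B push(83) — stack <36,83>
step 3: C push(37) — stack <36,83,37>
step 4: E pop() → 37 — stack <36,83>
step 5: D push(69) — stack <36,83,69>
step 6: F push(19) — stack <36,83,69,19>

A → B → C → E → D → F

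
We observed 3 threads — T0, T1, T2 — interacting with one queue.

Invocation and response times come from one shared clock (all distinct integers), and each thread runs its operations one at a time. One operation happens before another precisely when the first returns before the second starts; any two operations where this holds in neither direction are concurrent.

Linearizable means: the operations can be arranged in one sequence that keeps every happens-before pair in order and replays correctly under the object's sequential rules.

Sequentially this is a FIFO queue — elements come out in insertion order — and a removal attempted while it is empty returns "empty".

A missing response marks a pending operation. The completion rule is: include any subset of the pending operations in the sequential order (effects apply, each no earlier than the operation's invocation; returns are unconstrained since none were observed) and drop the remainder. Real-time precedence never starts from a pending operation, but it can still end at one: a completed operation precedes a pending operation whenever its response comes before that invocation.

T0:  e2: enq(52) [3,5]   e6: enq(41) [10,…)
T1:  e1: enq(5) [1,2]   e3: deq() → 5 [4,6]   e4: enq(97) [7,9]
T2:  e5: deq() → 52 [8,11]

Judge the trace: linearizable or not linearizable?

linearizable

a witness: e1, e2, e3, e4, e5
step 1: e1 enq(5) — queue <5>
step 2: e2 enq(52) — queue <5,52>
step 3: e3 deq() → 5 — queue <52>
step 4: e4 enq(97) — queue <52,97>
step 5: e5 deq() → 52 — queue <97>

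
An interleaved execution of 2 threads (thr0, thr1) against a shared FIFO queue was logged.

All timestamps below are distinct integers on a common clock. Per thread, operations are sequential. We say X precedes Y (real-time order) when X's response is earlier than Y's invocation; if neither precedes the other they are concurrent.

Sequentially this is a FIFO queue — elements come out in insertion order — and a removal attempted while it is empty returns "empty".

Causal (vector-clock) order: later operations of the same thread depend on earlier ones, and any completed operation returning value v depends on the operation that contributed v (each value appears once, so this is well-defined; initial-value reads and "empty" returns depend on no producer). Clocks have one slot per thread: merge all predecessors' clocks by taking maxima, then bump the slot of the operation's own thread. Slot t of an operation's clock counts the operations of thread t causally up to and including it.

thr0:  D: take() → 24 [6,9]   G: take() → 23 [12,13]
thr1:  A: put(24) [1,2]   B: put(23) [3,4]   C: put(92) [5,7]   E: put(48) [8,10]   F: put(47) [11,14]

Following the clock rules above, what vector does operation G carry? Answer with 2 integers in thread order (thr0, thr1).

VC(A, invoked at 1): no causal predecessors; +1 on thr1 → (0, 1)
invoked at 3, B merges VC(A)=(0, 1) and bumps thr1's slot → (0, 2)
invoked at 6, D merges VC(A)=(0, 1) and bumps thr0's slot → (1, 1)
invoked at 5, C merges VC(B)=(0, 2) and bumps thr1's slot → (0, 3)
invoked at 8, E merges VC(C)=(0, 3) and bumps thr1's slot → (0, 4)
invoked at 12, G merges VC(B)=(0, 2), VC(D)=(1, 1) and bumps thr0's slot → (2, 2)
invoked at 11, F merges VC(E)=(0, 4) and bumps thr1's slot → (0, 5)
target: VC(G) = (2, 2)

(2, 2)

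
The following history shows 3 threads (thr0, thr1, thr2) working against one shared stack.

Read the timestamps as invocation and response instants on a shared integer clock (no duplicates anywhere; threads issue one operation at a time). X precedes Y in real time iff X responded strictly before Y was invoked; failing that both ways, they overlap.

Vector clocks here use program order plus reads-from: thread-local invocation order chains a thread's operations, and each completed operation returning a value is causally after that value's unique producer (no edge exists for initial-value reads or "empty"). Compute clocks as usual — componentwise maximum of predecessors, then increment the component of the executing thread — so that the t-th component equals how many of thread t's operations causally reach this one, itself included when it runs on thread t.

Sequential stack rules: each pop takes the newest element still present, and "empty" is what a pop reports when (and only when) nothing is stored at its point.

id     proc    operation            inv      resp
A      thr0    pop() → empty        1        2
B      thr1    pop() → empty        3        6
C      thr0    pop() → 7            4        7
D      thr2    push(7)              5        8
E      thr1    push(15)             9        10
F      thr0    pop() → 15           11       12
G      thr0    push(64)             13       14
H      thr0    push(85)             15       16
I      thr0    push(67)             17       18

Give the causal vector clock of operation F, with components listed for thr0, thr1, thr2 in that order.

D (invocation 5): nothing precedes it; thr2's component alone gives (0, 0, 1)
B (invocation 3): nothing precedes it; thr1's component alone gives (0, 1, 0)
A (invocation 1): nothing precedes it; thr0's component alone gives (1, 0, 0)
invoked at 9, E merges VC(B)=(0, 1, 0) and bumps thr1's slot → (0, 2, 0)
invoked at 4, C merges VC(A)=(1, 0, 0), VC(D)=(0, 0, 1) and bumps thr0's slot → (2, 0, 1)
invoked at 11, F merges VC(C)=(2, 0, 1), VC(E)=(0, 2, 0) and bumps thr0's slot → (3, 2, 1)
invoked at 13, G merges VC(F)=(3, 2, 1) and bumps thr0's slot → (4, 2, 1)
invoked at 15, H merges VC(G)=(4, 2, 1) and bumps thr0's slot → (5, 2, 1)
invoked at 17, I merges VC(H)=(5, 2, 1) and bumps thr0's slot → (6, 2, 1)
target: VC(F) = (3, 2, 1)

(3, 2, 1)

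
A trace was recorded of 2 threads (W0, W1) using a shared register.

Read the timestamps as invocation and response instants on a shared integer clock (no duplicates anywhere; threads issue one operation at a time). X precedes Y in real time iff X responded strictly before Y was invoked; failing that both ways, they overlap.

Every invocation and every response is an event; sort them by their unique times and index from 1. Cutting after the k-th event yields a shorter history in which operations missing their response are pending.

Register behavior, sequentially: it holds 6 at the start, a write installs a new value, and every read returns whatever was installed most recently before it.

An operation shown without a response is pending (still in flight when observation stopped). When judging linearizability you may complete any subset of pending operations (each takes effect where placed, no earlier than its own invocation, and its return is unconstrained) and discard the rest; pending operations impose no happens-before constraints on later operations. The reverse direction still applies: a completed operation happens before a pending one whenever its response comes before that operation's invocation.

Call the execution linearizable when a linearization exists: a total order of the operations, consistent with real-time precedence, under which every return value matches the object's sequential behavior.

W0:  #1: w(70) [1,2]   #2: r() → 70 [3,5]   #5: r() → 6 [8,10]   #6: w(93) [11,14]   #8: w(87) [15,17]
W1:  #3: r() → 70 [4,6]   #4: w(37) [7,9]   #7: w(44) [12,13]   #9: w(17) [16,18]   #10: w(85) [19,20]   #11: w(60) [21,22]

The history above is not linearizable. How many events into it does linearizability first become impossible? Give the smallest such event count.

10

one valid order for events 1..9 is #1, #2, #3, #4:
1. #1 w(70), leaving value 70
2. #2 r() → 70, leaving value 70
3. #3 r() → 70, leaving value 70
4. #4 w(37), leaving value 37
include event 10 — #5 responding at 10 — and every candidate order breaks
one such order, #1, #2, #3, #4, #5, breaks at step 5 where #5 r() → 6 is illegal
one such order, #1, #2, #3, #5, #4, breaks at step 4 where #5 r() → 6 is illegal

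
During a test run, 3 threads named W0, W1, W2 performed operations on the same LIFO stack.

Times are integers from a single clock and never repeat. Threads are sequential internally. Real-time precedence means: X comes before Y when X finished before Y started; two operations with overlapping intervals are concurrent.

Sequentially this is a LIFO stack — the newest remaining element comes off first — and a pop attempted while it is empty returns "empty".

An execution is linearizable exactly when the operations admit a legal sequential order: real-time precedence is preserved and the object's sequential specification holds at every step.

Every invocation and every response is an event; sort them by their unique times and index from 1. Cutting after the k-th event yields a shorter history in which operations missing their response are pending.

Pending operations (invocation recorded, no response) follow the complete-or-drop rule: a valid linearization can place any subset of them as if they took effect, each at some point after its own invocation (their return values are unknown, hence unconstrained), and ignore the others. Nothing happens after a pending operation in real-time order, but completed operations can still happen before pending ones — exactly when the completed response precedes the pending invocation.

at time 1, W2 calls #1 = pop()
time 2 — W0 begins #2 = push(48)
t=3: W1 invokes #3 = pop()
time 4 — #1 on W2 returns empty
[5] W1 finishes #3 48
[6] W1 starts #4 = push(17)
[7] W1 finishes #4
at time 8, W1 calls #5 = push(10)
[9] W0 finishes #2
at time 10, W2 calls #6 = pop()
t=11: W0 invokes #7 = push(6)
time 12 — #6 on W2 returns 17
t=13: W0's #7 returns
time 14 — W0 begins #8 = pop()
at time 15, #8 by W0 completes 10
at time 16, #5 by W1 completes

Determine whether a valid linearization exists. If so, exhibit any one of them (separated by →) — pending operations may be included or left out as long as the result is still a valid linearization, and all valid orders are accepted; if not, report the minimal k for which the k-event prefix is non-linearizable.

step 1: #1 pop() → empty — stack <>
step 2: #2 push(48) — stack <48>
step 3: #3 pop() → 48 — stack <>
step 4: #4 push(17) — stack <17>
step 5: #6 pop() → 17 — stack <>
step 6: #7 push(6) — stack <6>
step 7: #5 push(10) — stack <6,10>
step 8: #8 pop() → 10 — stack <6>

linearizable — witness: #1 → #2 → #3 → #4 → #6 → #7 → #5 → #8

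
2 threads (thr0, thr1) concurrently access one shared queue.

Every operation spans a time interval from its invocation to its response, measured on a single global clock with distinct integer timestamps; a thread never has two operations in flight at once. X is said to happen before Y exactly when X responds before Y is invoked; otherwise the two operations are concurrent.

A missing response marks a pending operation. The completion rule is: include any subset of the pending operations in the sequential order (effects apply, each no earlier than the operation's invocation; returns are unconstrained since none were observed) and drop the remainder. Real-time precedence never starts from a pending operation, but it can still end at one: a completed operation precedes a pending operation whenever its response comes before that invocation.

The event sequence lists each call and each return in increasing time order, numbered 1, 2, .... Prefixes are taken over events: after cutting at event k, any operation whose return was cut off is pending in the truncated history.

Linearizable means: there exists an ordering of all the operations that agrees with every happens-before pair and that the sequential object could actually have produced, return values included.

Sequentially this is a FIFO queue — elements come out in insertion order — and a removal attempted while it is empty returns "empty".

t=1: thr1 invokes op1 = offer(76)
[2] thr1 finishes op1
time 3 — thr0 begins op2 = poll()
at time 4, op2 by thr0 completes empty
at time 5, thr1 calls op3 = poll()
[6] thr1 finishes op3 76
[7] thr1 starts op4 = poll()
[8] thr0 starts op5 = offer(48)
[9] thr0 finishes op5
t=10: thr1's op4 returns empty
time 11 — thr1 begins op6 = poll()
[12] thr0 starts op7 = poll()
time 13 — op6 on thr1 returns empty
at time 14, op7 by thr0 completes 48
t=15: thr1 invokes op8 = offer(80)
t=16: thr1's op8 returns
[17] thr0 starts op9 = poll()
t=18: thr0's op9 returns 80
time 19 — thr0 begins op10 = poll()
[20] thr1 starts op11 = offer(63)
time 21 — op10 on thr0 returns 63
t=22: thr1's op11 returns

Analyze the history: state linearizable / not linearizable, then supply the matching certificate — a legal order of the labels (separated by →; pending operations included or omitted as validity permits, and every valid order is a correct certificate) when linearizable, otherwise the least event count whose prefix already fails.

prefix check: 1..3 passes, 1..4 fails once op2's time-4 response joins
a single order respects real time; the 2 completed queue operations fail replay along it
take op1, op2: step 2 already fails, because op2 poll() → empty cannot occur there

not linearizable — minimal violating prefix: 4 events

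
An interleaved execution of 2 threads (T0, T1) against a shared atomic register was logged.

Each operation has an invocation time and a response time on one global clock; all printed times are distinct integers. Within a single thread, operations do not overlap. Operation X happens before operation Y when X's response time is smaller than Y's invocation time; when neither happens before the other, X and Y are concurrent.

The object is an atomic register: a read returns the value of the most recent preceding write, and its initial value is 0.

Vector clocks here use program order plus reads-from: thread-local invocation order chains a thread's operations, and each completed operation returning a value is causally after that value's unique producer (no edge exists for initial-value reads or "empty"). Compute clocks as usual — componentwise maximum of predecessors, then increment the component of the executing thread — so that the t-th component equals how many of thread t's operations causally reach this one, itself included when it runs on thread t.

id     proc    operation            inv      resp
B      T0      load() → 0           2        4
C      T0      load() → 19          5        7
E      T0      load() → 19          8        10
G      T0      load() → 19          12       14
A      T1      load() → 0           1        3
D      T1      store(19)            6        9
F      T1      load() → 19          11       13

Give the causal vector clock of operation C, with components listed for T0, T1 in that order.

(2, 2)

A, invoked 1, has no incoming edges; only T1's bump applies → (0, 1)
B, invoked 2, has no incoming edges; only T0's bump applies → (1, 0)
merge at D (invoked 6): VC(A)=(0, 1), own-thread bump on T1 → (0, 2)
merge at F (invoked 11): VC(D)=(0, 2), own-thread bump on T1 → (0, 3)
merge at C (invoked 5): VC(B)=(1, 0), VC(D)=(0, 2), own-thread bump on T0 → (2, 2)
merge at E (invoked 8): VC(C)=(2, 2), VC(D)=(0, 2), own-thread bump on T0 → (3, 2)
merge at G (invoked 12): VC(D)=(0, 2), VC(E)=(3, 2), own-thread bump on T0 → (4, 2)
target: VC(C) = (2, 2)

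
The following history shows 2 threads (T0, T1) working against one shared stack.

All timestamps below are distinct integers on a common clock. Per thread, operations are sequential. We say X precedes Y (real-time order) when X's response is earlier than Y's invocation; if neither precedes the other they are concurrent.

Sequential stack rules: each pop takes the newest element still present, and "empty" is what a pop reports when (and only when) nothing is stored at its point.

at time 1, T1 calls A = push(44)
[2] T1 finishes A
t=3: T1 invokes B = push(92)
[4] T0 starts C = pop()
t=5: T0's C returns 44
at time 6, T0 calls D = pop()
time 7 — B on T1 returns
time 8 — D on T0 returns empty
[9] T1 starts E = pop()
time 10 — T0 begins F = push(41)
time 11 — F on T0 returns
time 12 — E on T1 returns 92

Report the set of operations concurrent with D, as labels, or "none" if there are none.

overlap test against D [6,8]: concurrent iff the interval meets 6..8
A [1,2]: before
B [3,7]: concurrent
C [4,5]: before
E [9,12]: after
F [10,11]: after

B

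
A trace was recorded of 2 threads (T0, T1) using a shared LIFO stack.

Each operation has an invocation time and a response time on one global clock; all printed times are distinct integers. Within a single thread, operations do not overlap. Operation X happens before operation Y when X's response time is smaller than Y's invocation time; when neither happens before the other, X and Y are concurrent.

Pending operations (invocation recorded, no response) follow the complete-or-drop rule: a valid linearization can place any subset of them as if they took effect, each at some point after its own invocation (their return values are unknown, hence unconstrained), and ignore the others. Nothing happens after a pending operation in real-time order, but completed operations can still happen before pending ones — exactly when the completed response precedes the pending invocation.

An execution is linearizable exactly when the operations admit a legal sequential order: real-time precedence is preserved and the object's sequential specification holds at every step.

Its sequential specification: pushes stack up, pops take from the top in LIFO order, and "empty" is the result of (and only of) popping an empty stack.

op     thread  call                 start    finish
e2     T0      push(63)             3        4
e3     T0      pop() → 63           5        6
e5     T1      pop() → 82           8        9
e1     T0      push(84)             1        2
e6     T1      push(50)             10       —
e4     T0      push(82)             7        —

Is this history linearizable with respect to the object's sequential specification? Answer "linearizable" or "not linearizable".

one valid linearization: e1, e2, e3, e4, e5
step 1: e1 push(84) — stack <84>
step 2: e2 push(63) — stack <84,63>
step 3: e3 pop() → 63 — stack <84>
step 4: e4 push(82) (pending, included) — stack <84,82>
step 5: e5 pop() → 82 — stack <84>

linearizable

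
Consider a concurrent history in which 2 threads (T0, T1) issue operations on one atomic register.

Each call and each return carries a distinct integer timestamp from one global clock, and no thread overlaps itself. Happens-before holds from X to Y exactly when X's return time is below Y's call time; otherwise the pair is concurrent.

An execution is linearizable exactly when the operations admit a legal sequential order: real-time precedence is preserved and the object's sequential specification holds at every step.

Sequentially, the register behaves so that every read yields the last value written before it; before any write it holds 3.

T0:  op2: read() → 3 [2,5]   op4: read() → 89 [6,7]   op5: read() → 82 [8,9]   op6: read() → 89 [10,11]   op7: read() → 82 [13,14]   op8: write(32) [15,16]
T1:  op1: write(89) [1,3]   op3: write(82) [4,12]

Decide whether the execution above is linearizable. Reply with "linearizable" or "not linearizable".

prefix check: 1..10 passes, 1..11 fails once op6's time-11 response joins
all 2 real-time-respecting orders fail — 5 completed atomic register operations, no legal replay
completion choices over the 1 pending operation (op3) were checked; none helps
take op1, op2, op4, op5, op6 (pending dropped): step 2 already fails, because op2 read() → 3 cannot occur there
take op2, op1, op4, op5, op6 (pending dropped): step 4 already fails, because op5 read() → 82 cannot occur there

not linearizable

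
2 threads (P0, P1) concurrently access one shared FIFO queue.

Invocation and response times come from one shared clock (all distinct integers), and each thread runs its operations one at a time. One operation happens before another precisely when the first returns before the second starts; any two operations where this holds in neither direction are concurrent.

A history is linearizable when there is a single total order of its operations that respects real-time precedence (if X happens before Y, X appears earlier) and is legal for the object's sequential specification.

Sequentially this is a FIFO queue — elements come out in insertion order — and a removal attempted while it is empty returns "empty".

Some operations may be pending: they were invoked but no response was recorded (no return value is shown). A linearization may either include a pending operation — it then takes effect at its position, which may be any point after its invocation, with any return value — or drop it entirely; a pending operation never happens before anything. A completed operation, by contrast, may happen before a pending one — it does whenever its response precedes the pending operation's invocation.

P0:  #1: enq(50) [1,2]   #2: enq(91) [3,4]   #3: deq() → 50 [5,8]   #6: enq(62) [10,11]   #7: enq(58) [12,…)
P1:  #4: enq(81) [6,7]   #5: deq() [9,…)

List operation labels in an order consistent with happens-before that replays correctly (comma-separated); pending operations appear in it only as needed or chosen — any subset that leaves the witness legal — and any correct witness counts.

1. #1 enq(50), leaving queue <50>
2. #2 enq(91), leaving queue <50,91>
3. #3 deq() → 50, leaving queue <91>
4. #4 enq(81), leaving queue <91,81>
5. #5 deq() (pending, included), leaving queue <81>
6. #6 enq(62), leaving queue <81,62>

#1, #2, #3, #4, #5, #6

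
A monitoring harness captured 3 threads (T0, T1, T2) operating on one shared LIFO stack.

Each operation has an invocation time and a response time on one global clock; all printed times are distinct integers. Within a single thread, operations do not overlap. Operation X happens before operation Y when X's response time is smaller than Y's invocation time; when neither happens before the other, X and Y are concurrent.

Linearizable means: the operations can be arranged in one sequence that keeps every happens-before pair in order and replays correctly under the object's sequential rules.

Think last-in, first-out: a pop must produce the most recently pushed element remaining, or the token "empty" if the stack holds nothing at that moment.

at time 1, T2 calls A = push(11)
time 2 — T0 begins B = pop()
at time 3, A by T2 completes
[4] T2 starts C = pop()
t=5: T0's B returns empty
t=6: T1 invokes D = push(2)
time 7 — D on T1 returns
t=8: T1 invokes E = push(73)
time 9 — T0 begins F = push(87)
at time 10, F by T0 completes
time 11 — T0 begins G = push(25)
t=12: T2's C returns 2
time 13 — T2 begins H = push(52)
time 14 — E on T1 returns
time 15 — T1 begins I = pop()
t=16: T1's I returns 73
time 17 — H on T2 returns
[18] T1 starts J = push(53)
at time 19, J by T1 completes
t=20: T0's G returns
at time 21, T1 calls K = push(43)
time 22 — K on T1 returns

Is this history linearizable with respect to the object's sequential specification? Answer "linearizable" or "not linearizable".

linearizable

a witness: B, A, D, C, F, E, I, G, H, J, K
after step 1 (B pop() → empty): stack <>
after step 2 (A push(11)): stack <11>
after step 3 (D push(2)): stack <11,2>
after step 4 (C pop() → 2): stack <11>
after step 5 (F push(87)): stack <11,87>
after step 6 (E push(73)): stack <11,87,73>
after step 7 (I pop() → 73): stack <11,87>
after step 8 (G push(25)): stack <11,87,25>
after step 9 (H push(52)): stack <11,87,25,52>
after step 10 (J push(53)): stack <11,87,25,52,53>
after step 11 (K push(43)): stack <11,87,25,52,53,43>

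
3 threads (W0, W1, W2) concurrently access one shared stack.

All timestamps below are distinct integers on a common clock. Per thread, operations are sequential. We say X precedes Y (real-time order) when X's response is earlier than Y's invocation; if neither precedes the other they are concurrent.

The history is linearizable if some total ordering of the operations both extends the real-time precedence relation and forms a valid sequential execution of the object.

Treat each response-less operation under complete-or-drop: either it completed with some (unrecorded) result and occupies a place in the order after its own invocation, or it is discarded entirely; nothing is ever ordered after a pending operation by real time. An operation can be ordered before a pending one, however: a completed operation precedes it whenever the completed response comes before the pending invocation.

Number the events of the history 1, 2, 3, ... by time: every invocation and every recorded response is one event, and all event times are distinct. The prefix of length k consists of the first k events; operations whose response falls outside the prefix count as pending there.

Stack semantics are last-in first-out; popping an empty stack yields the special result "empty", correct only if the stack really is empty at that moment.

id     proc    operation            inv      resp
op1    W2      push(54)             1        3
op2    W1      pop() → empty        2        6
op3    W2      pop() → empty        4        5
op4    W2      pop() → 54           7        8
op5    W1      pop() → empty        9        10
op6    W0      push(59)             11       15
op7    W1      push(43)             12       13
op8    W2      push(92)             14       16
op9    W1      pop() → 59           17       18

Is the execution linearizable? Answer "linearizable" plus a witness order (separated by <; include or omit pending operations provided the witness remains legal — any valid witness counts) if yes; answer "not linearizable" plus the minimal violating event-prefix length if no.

prefix check: 1..5 passes, 1..6 fails once op2's time-6 response joins
real-time-consistent orders of the 3 completed operations: 3 — all fail the stack replay
sample order op1, op2, op3 stalls at step 2 — op2 pop() → empty has no legal effect
sample order op1, op3, op2 stalls at step 2 — op3 pop() → empty has no legal effect

not linearizable — minimal violating prefix: 6 events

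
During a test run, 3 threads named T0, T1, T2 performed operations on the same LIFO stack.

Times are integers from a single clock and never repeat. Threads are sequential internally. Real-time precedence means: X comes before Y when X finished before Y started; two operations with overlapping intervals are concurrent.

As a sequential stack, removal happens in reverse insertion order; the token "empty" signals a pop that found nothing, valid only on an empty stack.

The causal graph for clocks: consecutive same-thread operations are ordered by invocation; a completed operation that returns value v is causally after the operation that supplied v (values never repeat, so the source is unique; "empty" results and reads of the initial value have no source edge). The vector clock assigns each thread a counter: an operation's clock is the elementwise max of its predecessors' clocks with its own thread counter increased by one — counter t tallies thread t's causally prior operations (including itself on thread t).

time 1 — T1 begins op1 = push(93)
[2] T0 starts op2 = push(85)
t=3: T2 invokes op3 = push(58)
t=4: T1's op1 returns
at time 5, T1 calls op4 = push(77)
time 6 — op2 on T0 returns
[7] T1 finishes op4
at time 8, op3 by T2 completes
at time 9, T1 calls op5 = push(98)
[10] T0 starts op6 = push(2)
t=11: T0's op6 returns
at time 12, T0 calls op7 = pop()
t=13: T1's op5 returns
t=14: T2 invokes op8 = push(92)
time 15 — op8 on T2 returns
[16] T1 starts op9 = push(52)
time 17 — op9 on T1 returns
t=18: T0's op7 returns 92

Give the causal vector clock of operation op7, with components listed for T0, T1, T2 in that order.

(3, 0, 2)

op3, invoked 3, has no incoming edges; only T2's bump applies → (0, 0, 1)
op1, invoked 1, has no incoming edges; only T1's bump applies → (0, 1, 0)
op2, invoked 2, has no incoming edges; only T0's bump applies → (1, 0, 0)
VC(op8, invoked at 14): max of VC(op3)=(0, 0, 1), then +1 on thread T2 → (0, 0, 2)
VC(op4, invoked at 5): max of VC(op1)=(0, 1, 0), then +1 on thread T1 → (0, 2, 0)
VC(op6, invoked at 10): max of VC(op2)=(1, 0, 0), then +1 on thread T0 → (2, 0, 0)
VC(op5, invoked at 9): max of VC(op4)=(0, 2, 0), then +1 on thread T1 → (0, 3, 0)
VC(op9, invoked at 16): max of VC(op5)=(0, 3, 0), then +1 on thread T1 → (0, 4, 0)
VC(op7, invoked at 12): max of VC(op6)=(2, 0, 0), VC(op8)=(0, 0, 2), then +1 on thread T0 → (3, 0, 2)
target: VC(op7) = (3, 0, 2)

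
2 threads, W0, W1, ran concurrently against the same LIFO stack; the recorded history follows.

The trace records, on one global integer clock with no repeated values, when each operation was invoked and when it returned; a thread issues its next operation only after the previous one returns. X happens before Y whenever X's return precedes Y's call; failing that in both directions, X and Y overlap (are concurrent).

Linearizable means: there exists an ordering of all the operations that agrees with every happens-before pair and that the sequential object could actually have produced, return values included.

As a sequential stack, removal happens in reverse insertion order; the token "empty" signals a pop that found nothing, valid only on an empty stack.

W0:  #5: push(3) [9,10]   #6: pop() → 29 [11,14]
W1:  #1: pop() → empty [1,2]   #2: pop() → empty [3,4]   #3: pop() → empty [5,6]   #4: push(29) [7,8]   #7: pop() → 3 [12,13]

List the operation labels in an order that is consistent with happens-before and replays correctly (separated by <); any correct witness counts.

step 1: #1 pop() → empty — stack <>
step 2: #2 pop() → empty — stack <>
step 3: #3 pop() → empty — stack <>
step 4: #4 push(29) — stack <29>
step 5: #5 push(3) — stack <29,3>
step 6: #7 pop() → 3 — stack <29>
step 7: #6 pop() → 29 — stack <>

#1 < #2 < #3 < #4 < #5 < #7 < #6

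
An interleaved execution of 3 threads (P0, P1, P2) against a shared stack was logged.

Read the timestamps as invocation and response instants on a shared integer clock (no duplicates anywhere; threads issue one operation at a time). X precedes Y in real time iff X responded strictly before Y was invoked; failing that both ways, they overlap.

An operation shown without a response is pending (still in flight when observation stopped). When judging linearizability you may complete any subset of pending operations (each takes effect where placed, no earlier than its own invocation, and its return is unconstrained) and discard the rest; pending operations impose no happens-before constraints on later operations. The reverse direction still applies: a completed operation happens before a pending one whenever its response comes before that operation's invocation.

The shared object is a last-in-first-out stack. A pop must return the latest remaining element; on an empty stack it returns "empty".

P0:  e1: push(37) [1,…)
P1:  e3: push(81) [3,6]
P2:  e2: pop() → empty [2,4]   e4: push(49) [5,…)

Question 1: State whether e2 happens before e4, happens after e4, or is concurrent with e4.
e2 spans [2,4], e4 spans [5,…)
resp(e2)=4 < inv(e4)=5

before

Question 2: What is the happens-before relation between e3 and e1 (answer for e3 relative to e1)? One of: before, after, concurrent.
e3 spans [3,6], e1 spans [1,…)
the intervals overlap in both directions

concurrent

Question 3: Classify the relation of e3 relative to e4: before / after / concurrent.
e3 spans [3,6], e4 spans [5,…)
the intervals overlap in both directions

concurrent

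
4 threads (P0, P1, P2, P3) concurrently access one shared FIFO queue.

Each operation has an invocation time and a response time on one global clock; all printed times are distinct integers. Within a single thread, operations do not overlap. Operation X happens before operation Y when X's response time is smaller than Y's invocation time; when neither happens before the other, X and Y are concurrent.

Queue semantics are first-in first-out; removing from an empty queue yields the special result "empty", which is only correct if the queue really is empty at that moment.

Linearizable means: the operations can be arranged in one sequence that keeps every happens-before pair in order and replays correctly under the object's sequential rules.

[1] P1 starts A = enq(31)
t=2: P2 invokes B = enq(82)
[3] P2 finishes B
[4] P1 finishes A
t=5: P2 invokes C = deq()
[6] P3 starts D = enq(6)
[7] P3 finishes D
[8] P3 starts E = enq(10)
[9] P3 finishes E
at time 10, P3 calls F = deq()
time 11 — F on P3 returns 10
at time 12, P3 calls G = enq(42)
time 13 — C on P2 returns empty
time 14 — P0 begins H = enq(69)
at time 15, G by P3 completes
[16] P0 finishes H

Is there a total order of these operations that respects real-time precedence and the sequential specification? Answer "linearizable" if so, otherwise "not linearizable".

not linearizable

events 1..10 are fine; event 11 — the response of F at time 11 — makes the prefix non-linearizable
every one of the 2 real-time-consistent orders over 5 completed FIFO queue ops fails the sequential spec
every completion of the 1 pending operation (C) was checked; none linearizes
one such order, A, B, D, E, F (pending dropped), breaks at step 5 where F deq() → 10 is illegal
one such order, B, A, D, E, F (pending dropped), breaks at step 5 where F deq() → 10 is illegal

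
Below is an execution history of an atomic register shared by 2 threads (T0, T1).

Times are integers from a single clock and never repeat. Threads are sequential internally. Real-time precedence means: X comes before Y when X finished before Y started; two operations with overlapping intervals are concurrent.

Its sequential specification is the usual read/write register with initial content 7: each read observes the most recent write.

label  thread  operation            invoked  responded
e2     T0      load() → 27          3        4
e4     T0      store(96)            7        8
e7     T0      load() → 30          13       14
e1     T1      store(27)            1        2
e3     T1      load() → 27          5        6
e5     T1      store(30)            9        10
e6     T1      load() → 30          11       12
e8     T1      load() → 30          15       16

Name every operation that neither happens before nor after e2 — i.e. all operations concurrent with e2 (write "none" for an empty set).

none

overlap test against e2 [3,4]: concurrent iff the interval meets 3..4
e1 [1,2]: before
e3 [5,6]: after
e4 [7,8]: after
e5 [9,10]: after
e6 [11,12]: after
e7 [13,14]: after
e8 [15,16]: after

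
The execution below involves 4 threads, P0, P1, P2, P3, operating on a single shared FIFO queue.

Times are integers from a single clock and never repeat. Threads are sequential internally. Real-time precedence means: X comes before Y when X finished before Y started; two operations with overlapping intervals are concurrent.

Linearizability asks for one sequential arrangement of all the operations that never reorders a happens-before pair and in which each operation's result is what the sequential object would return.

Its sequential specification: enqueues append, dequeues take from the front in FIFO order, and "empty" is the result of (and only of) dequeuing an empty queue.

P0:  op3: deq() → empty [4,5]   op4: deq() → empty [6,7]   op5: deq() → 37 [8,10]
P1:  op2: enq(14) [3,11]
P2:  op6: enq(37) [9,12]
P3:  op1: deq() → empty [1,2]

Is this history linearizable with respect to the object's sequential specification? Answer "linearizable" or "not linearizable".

linearizable

witness order: op1, op3, op4, op6, op2, op5
1. op1 deq() → empty, leaving queue <>
2. op3 deq() → empty, leaving queue <>
3. op4 deq() → empty, leaving queue <>
4. op6 enq(37), leaving queue <37>
5. op2 enq(14), leaving queue <37,14>
6. op5 deq() → 37, leaving queue <14>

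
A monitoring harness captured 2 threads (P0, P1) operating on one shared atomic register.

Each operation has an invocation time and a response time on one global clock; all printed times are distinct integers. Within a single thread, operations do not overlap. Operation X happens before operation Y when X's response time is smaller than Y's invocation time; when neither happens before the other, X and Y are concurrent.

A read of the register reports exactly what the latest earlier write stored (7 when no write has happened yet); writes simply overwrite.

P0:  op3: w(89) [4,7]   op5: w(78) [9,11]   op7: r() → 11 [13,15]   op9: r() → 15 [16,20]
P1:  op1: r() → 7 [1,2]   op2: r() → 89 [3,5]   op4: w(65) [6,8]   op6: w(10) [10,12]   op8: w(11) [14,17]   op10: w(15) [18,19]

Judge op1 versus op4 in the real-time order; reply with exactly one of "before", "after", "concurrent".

before

op1 spans [1,2], op4 spans [6,8]
resp(op1)=2 < inv(op4)=6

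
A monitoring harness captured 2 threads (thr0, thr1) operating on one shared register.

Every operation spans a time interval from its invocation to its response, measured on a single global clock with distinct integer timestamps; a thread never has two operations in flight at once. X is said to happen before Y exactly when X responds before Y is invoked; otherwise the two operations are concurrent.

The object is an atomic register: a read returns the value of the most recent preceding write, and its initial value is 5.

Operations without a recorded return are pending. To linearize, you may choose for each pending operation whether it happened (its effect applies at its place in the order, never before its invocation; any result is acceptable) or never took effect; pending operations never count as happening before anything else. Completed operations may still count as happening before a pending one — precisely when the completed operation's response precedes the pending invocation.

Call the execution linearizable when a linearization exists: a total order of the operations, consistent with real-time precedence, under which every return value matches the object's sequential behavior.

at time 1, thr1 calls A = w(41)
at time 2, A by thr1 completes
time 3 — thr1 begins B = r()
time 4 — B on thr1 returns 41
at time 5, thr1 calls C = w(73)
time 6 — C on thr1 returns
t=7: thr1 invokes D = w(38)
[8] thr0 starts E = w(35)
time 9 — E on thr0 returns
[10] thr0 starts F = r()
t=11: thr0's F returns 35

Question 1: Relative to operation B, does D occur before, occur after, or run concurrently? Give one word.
Answer: after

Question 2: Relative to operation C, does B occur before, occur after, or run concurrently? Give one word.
Answer: before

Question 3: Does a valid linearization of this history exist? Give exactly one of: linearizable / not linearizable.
one valid linearization: A, B, C, D, E, F
after step 1 (A w(41)): value 41
after step 2 (B r() → 41): value 41
after step 3 (C w(73)): value 73
after step 4 (D w(38) (pending, included)): value 38
after step 5 (E w(35)): value 35
after step 6 (F r() → 35): value 35

linearizable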